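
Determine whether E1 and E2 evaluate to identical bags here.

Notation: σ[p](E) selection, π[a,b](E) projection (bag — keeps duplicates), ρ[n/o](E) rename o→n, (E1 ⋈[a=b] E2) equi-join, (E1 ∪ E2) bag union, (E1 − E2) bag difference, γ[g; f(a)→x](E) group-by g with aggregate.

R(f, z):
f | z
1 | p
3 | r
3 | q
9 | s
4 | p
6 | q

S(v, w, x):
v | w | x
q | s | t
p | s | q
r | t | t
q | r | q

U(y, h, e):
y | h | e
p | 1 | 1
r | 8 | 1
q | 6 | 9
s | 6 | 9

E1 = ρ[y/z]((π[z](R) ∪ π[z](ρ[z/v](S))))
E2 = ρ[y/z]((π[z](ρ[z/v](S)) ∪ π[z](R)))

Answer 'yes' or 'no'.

E1 per-node cardinality:
  R → 6
  π[z](R) → 6
  S → 4
  ρ[z/v](S) → 4
  π[z](ρ[z/v](S)) → 4
  (π[z](R) ∪ π[z](ρ[z/v](S))) → 10
  ρ[y/z]((π[z](R) ∪ π[z](ρ[z/v](S)))) → 10
E2 per-node cardinality:
  S → 4
  ρ[z/v](S) → 4
  π[z](ρ[z/v](S)) → 4
  R → 6
  π[z](R) → 6
  (π[z](ρ[z/v](S)) ∪ π[z](R)) → 10
  ρ[y/z]((π[z](ρ[z/v](S)) ∪ π[z](R))) → 10

E1 and E2 produce the same multiset:
y
p
p
p
q
q
q
q
r
r
s

yes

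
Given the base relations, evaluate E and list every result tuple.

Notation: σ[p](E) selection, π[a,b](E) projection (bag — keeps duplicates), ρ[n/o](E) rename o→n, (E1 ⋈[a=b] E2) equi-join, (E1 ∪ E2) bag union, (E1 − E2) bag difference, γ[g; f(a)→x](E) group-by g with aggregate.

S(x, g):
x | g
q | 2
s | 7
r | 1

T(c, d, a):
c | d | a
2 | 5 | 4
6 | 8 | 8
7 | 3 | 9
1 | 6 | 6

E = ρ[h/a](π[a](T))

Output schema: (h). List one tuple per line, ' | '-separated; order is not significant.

Stepwise |·|:
  T → 4
  π[a](T) → 4
  ρ[h/a](π[a](T)) → 4

== RESULT ==
h
4
6
8
9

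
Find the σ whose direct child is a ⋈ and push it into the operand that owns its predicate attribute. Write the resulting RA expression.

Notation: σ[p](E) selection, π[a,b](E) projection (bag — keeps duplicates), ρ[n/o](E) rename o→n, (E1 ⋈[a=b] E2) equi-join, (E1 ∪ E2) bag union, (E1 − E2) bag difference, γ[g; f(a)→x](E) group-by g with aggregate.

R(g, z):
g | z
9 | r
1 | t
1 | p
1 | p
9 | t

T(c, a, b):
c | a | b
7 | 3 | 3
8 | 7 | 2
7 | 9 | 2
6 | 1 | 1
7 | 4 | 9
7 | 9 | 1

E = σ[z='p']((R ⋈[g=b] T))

σ filters on z, owned by the left side.
E' = (σ[z='p'](R) ⋈[g=b] T)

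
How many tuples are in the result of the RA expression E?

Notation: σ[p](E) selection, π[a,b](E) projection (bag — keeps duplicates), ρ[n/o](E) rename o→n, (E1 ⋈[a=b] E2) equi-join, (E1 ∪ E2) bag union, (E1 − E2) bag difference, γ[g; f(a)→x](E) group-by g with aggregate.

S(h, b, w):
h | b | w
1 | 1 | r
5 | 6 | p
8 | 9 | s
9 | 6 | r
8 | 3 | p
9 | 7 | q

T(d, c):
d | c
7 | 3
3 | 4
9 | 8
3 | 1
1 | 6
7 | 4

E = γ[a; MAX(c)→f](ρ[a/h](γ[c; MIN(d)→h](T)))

Per-node cardinality:
  T → 6
  γ[c; MIN(d)→h](T) → 5
  ρ[a/h](γ[c; MIN(d)→h](T)) → 5
  γ[a; MAX(c)→f](ρ[a/h](γ[c; MIN(d)→h](T))) → 4

|E| = 4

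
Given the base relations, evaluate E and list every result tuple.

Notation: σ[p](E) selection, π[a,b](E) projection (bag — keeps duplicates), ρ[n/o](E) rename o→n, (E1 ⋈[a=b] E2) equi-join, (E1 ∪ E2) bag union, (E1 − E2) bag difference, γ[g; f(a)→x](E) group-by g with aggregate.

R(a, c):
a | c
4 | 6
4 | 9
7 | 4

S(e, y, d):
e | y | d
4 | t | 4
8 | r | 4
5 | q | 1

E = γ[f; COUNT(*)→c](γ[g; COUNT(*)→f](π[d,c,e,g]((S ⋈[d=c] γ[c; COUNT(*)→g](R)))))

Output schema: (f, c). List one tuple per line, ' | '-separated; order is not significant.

Stepwise |·|:
  S → 3
  R → 3
  γ[c; COUNT(*)→g](R) → 3
  (S ⋈[d=c] γ[c; COUNT(*)→g](R)) → 2
  π[d,c,e,g]((S ⋈[d=c] γ[c; COUNT(*)→g](R))) → 2
  γ[g; COUNT(*)→f](π[d,c,e,g]((S ⋈[d=c] γ[c; COUNT(*)→g](R)))) → 1
  γ[f; COUNT(*)→c](γ[g; COUNT(*)→f](π[d,c,e,g]((S ⋈[d=c] γ[c; COUNT(*)→g](R))))) → 1

== RESULT ==
f | c
2 | 1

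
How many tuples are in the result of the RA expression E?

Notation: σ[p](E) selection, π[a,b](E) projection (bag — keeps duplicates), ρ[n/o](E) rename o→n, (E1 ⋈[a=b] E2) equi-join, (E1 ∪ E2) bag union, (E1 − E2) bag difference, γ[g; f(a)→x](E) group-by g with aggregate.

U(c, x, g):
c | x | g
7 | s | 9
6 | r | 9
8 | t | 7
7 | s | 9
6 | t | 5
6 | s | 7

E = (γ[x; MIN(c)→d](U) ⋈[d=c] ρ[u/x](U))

Stepwise |·|:
  U → 6
  γ[x; MIN(c)→d](U) → 3
  U → 6
  ρ[u/x](U) → 6
  (γ[x; MIN(c)→d](U) ⋈[d=c] ρ[u/x](U)) → 9

|E| = 9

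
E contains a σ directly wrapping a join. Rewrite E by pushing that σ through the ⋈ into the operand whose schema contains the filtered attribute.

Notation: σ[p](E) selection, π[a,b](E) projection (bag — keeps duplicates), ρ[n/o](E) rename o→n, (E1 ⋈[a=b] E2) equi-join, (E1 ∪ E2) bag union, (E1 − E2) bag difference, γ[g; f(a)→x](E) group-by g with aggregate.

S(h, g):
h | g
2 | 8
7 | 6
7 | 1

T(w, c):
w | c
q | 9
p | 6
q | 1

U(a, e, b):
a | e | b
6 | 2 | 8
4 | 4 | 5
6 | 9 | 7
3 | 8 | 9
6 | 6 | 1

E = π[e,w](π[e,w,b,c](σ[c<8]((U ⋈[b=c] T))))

σ filters on c, owned by the right side.
E' = π[e,w](π[e,w,b,c]((U ⋈[b=c] σ[c<8](T))))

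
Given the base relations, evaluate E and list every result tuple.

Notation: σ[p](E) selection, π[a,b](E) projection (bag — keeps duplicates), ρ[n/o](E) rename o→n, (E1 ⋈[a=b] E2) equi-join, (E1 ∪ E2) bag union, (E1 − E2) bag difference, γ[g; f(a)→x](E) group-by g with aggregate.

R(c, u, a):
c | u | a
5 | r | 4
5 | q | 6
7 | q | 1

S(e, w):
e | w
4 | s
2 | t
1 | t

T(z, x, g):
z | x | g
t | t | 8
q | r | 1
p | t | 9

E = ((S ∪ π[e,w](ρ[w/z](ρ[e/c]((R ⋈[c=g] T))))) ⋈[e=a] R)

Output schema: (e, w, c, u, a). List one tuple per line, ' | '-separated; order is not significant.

Row counts bottom-up:
  S → 3
  R → 3
  T → 3
  (R ⋈[c=g] T) → 0
  ρ[e/c]((R ⋈[c=g] T)) → 0
  ρ[w/z](ρ[e/c]((R ⋈[c=g] T))) → 0
  π[e,w](ρ[w/z](ρ[e/c]((R ⋈[c=g] T)))) → 0
  (S ∪ π[e,w](ρ[w/z](ρ[e/c]((R ⋈[c=g] T))))) → 3
  R → 3
  ((S ∪ π[e,w](ρ[w/z](ρ[e/c]((R ⋈[c=g] T))))) ⋈[e=a] R) → 2

== RESULT ==
e | w | c | u | a
1 | t | 7 | q | 1
4 | s | 5 | r | 4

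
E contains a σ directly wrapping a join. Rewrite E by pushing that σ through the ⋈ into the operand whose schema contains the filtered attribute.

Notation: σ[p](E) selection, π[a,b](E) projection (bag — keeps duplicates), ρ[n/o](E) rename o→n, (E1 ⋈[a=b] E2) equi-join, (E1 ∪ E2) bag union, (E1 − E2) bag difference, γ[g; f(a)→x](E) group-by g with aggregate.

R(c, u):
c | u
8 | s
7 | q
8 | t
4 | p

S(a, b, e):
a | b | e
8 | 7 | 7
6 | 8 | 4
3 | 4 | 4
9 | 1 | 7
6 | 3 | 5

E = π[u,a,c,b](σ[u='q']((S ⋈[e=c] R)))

σ filters on u, owned by the right side.
E' = π[u,a,c,b]((S ⋈[e=c] σ[u='q'](R)))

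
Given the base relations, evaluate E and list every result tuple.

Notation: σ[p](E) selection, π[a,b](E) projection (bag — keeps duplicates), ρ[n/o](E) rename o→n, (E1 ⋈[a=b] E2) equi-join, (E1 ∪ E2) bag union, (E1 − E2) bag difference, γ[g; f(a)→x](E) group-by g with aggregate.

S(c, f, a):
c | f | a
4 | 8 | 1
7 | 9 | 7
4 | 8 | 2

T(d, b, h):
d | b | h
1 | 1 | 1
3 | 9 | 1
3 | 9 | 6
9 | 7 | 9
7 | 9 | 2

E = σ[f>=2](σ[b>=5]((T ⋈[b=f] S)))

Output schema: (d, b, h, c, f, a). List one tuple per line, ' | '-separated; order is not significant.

Subexpression sizes:
  T → 5
  S → 3
  (T ⋈[b=f] S) → 3
  σ[b>=5]((T ⋈[b=f] S)) → 3
  σ[f>=2](σ[b>=5]((T ⋈[b=f] S))) → 3

== RESULT ==
d | b | h | c | f | a
3 | 9 | 1 | 7 | 9 | 7
3 | 9 | 6 | 7 | 9 | 7
7 | 9 | 2 | 7 | 9 | 7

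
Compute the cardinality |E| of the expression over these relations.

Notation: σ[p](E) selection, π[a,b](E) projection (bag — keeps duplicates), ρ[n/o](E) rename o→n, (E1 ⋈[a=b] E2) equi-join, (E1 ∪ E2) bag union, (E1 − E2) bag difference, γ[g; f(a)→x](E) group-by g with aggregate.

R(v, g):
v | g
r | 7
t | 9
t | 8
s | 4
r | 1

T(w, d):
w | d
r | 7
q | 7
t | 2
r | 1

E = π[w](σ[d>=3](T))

Row counts bottom-up:
  T → 4
  σ[d>=3](T) → 2
  π[w](σ[d>=3](T)) → 2

|E| = 2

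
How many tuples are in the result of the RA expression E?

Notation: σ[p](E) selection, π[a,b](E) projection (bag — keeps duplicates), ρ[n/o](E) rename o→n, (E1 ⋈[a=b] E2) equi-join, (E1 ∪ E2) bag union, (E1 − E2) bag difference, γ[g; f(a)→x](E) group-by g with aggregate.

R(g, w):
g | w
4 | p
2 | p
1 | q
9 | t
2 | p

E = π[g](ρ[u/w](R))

Subexpression sizes:
  R → 5
  ρ[u/w](R) → 5
  π[g](ρ[u/w](R)) → 5

|E| = 5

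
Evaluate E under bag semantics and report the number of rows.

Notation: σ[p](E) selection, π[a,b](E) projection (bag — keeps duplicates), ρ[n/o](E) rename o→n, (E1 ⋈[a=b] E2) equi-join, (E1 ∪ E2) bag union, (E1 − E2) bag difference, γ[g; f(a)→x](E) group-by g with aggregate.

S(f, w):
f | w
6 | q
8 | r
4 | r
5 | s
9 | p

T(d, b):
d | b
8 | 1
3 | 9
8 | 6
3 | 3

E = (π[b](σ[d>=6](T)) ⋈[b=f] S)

Row counts bottom-up:
  T → 4
  σ[d>=6](T) → 2
  π[b](σ[d>=6](T)) → 2
  S → 5
  (π[b](σ[d>=6](T)) ⋈[b=f] S) → 1

|E| = 1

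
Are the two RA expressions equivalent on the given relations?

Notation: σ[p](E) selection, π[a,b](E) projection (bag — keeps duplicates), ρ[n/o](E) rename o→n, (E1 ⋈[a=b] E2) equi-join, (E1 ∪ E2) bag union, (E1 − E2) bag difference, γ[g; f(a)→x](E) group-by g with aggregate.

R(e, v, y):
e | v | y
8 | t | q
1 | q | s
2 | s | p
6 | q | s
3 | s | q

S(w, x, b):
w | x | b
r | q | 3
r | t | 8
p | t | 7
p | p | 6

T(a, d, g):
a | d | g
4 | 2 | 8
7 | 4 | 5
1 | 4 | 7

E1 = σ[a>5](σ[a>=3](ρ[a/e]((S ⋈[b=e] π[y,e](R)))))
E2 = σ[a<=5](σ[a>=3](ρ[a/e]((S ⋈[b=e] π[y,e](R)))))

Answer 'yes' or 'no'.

E1 per-node cardinality:
  S → 4
  R → 5
  π[y,e](R) → 5
  (S ⋈[b=e] π[y,e](R)) → 3
  ρ[a/e]((S ⋈[b=e] π[y,e](R))) → 3
  σ[a>=3](ρ[a/e]((S ⋈[b=e] π[y,e](R)))) → 3
  σ[a>5](σ[a>=3](ρ[a/e]((S ⋈[b=e] π[y,e](R))))) → 2
E2 per-node cardinality:
  S → 4
  R → 5
  π[y,e](R) → 5
  (S ⋈[b=e] π[y,e](R)) → 3
  ρ[a/e]((S ⋈[b=e] π[y,e](R))) → 3
  σ[a>=3](ρ[a/e]((S ⋈[b=e] π[y,e](R)))) → 3
  σ[a<=5](σ[a>=3](ρ[a/e]((S ⋈[b=e] π[y,e](R))))) → 1

E1 result:
w | x | b | y | a
p | p | 6 | s | 6
r | t | 8 | q | 8
E2 result:
w | x | b | y | a
r | q | 3 | q | 3
Witness: ('p', 'p', 6, 's', 6) appears 1× in E1 but 0× in E2.

no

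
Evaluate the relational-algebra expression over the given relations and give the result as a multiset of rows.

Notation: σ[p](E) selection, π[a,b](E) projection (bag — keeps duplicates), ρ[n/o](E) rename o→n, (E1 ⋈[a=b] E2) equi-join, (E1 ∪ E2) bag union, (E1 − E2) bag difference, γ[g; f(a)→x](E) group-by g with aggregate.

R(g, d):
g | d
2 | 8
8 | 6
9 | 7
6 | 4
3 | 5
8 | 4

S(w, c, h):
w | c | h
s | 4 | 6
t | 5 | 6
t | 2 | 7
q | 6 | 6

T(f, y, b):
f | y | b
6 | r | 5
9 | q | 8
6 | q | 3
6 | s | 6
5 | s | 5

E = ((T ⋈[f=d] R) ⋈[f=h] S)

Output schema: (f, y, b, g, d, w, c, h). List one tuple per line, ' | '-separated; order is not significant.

Subexpression sizes:
  T → 5
  R → 6
  (T ⋈[f=d] R) → 4
  S → 4
  ((T ⋈[f=d] R) ⋈[f=h] S) → 9

== RESULT ==
f | y | b | g | d | w | c | h
6 | q | 3 | 8 | 6 | q | 6 | 6
6 | q | 3 | 8 | 6 | s | 4 | 6
6 | q | 3 | 8 | 6 | t | 5 | 6
6 | r | 5 | 8 | 6 | q | 6 | 6
6 | r | 5 | 8 | 6 | s | 4 | 6
6 | r | 5 | 8 | 6 | t | 5 | 6
6 | s | 6 | 8 | 6 | q | 6 | 6
6 | s | 6 | 8 | 6 | s | 4 | 6
6 | s | 6 | 8 | 6 | t | 5 | 6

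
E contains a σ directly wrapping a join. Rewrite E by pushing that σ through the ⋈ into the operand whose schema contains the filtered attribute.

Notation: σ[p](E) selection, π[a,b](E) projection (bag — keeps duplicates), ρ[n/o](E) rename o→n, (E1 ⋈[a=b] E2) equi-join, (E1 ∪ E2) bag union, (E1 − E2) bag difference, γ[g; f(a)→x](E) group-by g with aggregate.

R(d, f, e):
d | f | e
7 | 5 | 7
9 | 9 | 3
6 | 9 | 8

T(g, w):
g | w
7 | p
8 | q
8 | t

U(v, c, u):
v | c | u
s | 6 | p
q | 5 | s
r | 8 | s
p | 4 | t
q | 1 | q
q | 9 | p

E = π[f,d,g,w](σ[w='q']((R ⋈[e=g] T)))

σ filters on w, owned by the right side.
E' = π[f,d,g,w]((R ⋈[e=g] σ[w='q'](T)))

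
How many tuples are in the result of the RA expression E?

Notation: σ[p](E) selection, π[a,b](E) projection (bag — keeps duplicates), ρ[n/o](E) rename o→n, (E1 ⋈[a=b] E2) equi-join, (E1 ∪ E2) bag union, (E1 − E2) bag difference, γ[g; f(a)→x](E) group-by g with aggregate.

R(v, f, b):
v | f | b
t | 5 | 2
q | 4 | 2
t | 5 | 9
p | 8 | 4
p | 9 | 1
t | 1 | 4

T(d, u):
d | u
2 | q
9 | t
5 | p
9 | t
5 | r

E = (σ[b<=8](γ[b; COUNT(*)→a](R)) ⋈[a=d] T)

Row counts bottom-up:
  R → 6
  γ[b; COUNT(*)→a](R) → 4
  σ[b<=8](γ[b; COUNT(*)→a](R)) → 3
  T → 5
  (σ[b<=8](γ[b; COUNT(*)→a](R)) ⋈[a=d] T) → 2

|E| = 2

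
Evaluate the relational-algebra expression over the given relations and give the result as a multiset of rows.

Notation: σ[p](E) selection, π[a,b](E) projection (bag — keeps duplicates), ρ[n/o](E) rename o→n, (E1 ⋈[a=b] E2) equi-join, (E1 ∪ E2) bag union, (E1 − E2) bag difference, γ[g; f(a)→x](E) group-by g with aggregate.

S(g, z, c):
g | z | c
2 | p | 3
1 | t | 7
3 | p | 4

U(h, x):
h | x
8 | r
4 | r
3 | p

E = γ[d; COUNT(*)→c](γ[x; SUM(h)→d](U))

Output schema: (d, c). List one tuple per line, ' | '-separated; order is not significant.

Per-node cardinality:
  U → 3
  γ[x; SUM(h)→d](U) → 2
  γ[d; COUNT(*)→c](γ[x; SUM(h)→d](U)) → 2

== RESULT ==
d | c
3 | 1
12 | 1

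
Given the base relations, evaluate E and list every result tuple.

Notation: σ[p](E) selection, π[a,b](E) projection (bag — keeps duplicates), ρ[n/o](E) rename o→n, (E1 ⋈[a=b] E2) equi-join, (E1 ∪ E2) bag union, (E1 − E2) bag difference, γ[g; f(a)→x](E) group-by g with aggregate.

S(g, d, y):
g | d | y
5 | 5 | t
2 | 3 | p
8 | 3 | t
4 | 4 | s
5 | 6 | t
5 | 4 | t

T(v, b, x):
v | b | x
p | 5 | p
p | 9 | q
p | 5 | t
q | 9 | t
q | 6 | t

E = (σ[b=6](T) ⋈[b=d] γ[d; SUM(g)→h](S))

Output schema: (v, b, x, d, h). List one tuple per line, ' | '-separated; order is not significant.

Per-node cardinality:
  T → 5
  σ[b=6](T) → 1
  S → 6
  γ[d; SUM(g)→h](S) → 4
  (σ[b=6](T) ⋈[b=d] γ[d; SUM(g)→h](S)) → 1

== RESULT ==
v | b | x | d | h
q | 6 | t | 6 | 5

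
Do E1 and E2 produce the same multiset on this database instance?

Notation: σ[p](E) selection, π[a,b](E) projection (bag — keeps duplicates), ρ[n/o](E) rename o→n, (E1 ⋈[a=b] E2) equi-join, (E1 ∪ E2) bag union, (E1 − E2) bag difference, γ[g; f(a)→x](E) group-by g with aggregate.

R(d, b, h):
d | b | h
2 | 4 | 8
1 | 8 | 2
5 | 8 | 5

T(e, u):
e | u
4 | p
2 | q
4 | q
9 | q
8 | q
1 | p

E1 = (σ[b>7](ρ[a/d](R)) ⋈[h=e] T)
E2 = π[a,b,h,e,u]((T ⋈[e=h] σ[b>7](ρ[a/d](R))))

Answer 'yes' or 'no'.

E1 stepwise |·|:
  R → 3
  ρ[a/d](R) → 3
  σ[b>7](ρ[a/d](R)) → 2
  T → 6
  (σ[b>7](ρ[a/d](R)) ⋈[h=e] T) → 1
E2 stepwise |·|:
  T → 6
  R → 3
  ρ[a/d](R) → 3
  σ[b>7](ρ[a/d](R)) → 2
  (T ⋈[e=h] σ[b>7](ρ[a/d](R))) → 1
  π[a,b,h,e,u]((T ⋈[e=h] σ[b>7](ρ[a/d](R)))) → 1

E1 and E2 produce the same multiset:
a | b | h | e | u
1 | 8 | 2 | 2 | q

yes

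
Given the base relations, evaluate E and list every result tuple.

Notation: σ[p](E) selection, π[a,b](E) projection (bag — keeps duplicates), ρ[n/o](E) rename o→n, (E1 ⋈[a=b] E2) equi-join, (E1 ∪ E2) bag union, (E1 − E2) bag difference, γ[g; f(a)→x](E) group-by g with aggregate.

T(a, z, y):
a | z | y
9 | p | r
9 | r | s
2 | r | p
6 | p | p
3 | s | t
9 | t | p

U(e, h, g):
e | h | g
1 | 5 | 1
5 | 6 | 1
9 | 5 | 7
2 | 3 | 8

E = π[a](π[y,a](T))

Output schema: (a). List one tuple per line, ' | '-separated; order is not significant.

Row counts bottom-up:
  T → 6
  π[y,a](T) → 6
  π[a](π[y,a](T)) → 6

== RESULT ==
a
2
3
6
9
9
9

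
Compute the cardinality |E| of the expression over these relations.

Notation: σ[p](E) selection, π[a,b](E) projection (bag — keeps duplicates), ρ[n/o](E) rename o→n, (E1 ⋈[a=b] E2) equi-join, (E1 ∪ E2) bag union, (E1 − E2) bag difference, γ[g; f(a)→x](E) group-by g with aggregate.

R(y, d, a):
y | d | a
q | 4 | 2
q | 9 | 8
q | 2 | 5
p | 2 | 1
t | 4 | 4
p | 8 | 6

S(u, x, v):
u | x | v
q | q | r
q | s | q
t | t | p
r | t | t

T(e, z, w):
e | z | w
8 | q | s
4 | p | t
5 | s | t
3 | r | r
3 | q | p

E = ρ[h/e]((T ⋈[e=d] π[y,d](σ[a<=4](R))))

Row counts bottom-up:
  T → 5
  R → 6
  σ[a<=4](R) → 3
  π[y,d](σ[a<=4](R)) → 3
  (T ⋈[e=d] π[y,d](σ[a<=4](R))) → 2
  ρ[h/e]((T ⋈[e=d] π[y,d](σ[a<=4](R)))) → 2

|E| = 2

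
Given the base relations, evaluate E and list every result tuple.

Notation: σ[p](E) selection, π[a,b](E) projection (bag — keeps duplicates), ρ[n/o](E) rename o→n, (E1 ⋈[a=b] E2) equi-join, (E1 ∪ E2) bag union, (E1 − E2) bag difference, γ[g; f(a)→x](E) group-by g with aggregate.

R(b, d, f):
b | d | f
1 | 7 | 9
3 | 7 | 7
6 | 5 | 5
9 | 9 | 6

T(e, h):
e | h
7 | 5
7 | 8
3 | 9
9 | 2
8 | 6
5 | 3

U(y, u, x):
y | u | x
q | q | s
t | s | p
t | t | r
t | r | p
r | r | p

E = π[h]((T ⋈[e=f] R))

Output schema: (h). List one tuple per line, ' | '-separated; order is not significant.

Row counts bottom-up:
  T → 6
  R → 4
  (T ⋈[e=f] R) → 4
  π[h]((T ⋈[e=f] R)) → 4

== RESULT ==
h
2
3
5
8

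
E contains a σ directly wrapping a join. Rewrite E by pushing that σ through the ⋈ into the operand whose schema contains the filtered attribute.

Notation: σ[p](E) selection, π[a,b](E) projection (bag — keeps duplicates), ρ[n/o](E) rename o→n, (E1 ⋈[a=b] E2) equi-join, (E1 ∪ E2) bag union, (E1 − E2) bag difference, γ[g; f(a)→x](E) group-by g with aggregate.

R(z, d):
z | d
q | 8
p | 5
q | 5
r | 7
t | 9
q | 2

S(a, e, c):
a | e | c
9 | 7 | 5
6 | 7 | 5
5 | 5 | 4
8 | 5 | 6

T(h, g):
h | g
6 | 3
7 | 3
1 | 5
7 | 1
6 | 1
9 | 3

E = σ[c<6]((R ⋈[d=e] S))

σ filters on c, owned by the right side.
E' = (R ⋈[d=e] σ[c<6](S))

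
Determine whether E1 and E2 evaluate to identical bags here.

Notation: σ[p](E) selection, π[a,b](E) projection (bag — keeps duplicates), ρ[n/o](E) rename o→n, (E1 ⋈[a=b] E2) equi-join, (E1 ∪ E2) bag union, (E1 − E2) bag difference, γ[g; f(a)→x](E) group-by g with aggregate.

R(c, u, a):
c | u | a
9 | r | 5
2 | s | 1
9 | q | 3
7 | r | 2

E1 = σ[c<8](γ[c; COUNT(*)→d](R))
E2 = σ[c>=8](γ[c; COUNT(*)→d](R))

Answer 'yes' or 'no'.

E1 per-node cardinality:
  R → 4
  γ[c; COUNT(*)→d](R) → 3
  σ[c<8](γ[c; COUNT(*)→d](R)) → 2
E2 per-node cardinality:
  R → 4
  γ[c; COUNT(*)→d](R) → 3
  σ[c>=8](γ[c; COUNT(*)→d](R)) → 1

E1 result:
c | d
2 | 1
7 | 1
E2 result:
c | d
9 | 2
Witness: (9, 2) appears 0× in E1 but 1× in E2.

no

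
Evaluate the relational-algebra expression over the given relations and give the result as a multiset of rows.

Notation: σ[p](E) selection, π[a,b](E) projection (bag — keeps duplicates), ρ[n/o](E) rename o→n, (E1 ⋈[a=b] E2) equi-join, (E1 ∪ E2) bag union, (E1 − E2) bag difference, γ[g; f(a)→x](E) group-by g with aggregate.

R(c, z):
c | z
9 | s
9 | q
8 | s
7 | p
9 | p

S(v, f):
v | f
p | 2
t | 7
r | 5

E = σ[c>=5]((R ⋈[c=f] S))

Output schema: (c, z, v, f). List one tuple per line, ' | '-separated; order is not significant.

Row counts bottom-up:
  R → 5
  S → 3
  (R ⋈[c=f] S) → 1
  σ[c>=5]((R ⋈[c=f] S)) → 1

== RESULT ==
c | z | v | f
7 | p | t | 7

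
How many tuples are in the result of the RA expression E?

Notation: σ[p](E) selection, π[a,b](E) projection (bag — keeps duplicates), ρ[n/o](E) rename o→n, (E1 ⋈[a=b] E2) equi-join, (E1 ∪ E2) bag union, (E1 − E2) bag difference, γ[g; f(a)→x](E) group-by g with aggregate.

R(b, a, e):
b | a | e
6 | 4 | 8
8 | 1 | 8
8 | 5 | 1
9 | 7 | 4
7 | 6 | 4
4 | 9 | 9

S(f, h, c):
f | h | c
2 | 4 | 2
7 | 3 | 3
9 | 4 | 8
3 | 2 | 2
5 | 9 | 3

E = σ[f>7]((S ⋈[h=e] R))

Stepwise |·|:
  S → 5
  R → 6
  (S ⋈[h=e] R) → 5
  σ[f>7]((S ⋈[h=e] R)) → 2

|E| = 2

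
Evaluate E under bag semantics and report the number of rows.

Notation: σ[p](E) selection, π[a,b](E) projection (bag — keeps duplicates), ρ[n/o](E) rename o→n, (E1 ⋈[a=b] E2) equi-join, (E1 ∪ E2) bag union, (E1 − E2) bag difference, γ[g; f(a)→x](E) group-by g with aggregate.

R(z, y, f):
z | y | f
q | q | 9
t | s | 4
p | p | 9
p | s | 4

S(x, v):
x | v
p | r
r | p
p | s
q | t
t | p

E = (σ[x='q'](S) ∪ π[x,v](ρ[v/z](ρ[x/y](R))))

Subexpression sizes:
  S → 5
  σ[x='q'](S) → 1
  R → 4
  ρ[x/y](R) → 4
  ρ[v/z](ρ[x/y](R)) → 4
  π[x,v](ρ[v/z](ρ[x/y](R))) → 4
  (σ[x='q'](S) ∪ π[x,v](ρ[v/z](ρ[x/y](R)))) → 5

|E| = 5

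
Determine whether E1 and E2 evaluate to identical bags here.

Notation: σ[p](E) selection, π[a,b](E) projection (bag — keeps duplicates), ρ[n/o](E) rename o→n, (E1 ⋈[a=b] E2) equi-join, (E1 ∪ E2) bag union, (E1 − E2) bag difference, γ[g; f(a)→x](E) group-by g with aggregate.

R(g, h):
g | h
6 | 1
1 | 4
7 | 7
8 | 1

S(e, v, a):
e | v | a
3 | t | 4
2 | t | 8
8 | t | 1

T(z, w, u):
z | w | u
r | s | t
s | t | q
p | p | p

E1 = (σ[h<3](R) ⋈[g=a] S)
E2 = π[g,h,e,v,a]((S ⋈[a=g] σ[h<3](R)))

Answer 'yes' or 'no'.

E1 subexpression sizes:
  R → 4
  σ[h<3](R) → 2
  S → 3
  (σ[h<3](R) ⋈[g=a] S) → 1
E2 subexpression sizes:
  S → 3
  R → 4
  σ[h<3](R) → 2
  (S ⋈[a=g] σ[h<3](R)) → 1
  π[g,h,e,v,a]((S ⋈[a=g] σ[h<3](R))) → 1

E1 and E2 produce the same multiset:
g | h | e | v | a
8 | 1 | 2 | t | 8

yes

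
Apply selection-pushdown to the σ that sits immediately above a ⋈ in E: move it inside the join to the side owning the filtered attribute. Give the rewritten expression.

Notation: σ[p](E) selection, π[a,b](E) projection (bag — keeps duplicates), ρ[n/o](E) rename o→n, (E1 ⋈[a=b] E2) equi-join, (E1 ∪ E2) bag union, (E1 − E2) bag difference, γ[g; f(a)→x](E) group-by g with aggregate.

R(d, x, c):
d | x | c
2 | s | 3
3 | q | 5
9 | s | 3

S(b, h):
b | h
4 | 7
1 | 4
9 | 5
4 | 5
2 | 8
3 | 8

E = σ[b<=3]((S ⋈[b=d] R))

σ filters on b, owned by the left side.
E' = (σ[b<=3](S) ⋈[b=d] R)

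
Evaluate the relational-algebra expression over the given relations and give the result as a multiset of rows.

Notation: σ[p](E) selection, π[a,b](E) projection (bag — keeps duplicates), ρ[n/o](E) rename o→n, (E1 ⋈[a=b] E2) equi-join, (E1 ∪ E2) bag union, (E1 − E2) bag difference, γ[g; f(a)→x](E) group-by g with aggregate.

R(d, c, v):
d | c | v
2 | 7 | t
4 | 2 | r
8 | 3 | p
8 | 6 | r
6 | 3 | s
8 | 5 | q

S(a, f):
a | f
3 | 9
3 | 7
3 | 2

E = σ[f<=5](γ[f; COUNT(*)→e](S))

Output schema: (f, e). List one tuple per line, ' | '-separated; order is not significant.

Subexpression sizes:
  S → 3
  γ[f; COUNT(*)→e](S) → 3
  σ[f<=5](γ[f; COUNT(*)→e](S)) → 1

== RESULT ==
f | e
2 | 1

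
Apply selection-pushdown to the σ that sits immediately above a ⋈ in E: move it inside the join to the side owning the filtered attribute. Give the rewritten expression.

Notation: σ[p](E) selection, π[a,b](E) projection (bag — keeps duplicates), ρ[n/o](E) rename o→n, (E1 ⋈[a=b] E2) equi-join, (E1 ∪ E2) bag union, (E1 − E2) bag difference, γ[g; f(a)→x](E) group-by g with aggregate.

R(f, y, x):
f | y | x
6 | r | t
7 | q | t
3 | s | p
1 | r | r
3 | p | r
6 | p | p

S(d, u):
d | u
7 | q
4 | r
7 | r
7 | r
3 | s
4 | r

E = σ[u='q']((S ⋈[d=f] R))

σ filters on u, owned by the left side.
E' = (σ[u='q'](S) ⋈[d=f] R)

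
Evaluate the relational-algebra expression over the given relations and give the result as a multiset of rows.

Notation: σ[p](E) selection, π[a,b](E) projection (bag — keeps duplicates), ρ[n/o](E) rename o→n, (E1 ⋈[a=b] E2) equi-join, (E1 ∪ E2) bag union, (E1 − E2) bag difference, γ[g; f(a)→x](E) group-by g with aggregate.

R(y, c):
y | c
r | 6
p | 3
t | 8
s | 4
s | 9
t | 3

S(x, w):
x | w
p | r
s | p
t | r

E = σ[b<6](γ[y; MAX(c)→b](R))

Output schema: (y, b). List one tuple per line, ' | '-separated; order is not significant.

Subexpression sizes:
  R → 6
  γ[y; MAX(c)→b](R) → 4
  σ[b<6](γ[y; MAX(c)→b](R)) → 1

== RESULT ==
y | b
p | 3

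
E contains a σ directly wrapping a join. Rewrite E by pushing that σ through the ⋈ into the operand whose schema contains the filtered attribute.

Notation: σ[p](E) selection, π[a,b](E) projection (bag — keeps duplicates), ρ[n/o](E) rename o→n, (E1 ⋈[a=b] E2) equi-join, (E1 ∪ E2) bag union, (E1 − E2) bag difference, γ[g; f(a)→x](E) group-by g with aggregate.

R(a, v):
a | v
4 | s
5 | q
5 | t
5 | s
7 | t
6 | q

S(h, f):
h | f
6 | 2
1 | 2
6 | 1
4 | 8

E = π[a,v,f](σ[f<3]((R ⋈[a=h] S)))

σ filters on f, owned by the right side.
E' = π[a,v,f]((R ⋈[a=h] σ[f<3](S)))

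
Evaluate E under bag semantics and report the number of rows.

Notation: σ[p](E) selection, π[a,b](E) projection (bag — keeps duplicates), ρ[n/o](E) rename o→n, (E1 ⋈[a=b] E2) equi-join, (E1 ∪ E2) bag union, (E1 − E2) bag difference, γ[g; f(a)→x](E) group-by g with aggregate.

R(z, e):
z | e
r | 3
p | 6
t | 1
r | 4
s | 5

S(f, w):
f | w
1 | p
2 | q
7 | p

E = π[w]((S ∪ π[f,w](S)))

Per-node cardinality:
  S → 3
  S → 3
  π[f,w](S) → 3
  (S ∪ π[f,w](S)) → 6
  π[w]((S ∪ π[f,w](S))) → 6

|E| = 6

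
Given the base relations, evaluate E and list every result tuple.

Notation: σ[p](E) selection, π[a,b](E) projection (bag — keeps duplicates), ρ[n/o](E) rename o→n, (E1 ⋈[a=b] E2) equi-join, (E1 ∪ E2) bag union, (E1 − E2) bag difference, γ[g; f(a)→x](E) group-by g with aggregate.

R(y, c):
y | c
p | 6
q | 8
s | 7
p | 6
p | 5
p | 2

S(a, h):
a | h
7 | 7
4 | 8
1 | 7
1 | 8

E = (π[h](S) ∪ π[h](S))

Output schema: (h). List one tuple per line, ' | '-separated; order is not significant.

Per-node cardinality:
  S → 4
  π[h](S) → 4
  S → 4
  π[h](S) → 4
  (π[h](S) ∪ π[h](S)) → 8

== RESULT ==
h
7
7
7
7
8
8
8
8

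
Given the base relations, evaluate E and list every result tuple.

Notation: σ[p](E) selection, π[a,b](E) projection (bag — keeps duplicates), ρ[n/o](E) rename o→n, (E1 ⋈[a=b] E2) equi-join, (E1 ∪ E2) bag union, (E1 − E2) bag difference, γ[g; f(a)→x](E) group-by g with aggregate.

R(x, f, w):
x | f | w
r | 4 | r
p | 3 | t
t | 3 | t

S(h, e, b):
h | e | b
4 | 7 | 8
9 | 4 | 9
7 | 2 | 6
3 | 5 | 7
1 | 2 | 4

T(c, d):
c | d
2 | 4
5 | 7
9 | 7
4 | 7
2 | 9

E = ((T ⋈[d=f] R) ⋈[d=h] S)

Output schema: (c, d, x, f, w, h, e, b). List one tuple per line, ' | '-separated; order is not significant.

Stepwise |·|:
  T → 5
  R → 3
  (T ⋈[d=f] R) → 1
  S → 5
  ((T ⋈[d=f] R) ⋈[d=h] S) → 1

== RESULT ==
c | d | x | f | w | h | e | b
2 | 4 | r | 4 | r | 4 | 7 | 8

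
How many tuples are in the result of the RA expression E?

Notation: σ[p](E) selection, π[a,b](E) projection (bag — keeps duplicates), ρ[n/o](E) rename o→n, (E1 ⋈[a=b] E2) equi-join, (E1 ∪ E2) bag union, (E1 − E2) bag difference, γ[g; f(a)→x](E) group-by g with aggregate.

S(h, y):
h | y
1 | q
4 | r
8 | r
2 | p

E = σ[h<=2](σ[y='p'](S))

Per-node cardinality:
  S → 4
  σ[y='p'](S) → 1
  σ[h<=2](σ[y='p'](S)) → 1

|E| = 1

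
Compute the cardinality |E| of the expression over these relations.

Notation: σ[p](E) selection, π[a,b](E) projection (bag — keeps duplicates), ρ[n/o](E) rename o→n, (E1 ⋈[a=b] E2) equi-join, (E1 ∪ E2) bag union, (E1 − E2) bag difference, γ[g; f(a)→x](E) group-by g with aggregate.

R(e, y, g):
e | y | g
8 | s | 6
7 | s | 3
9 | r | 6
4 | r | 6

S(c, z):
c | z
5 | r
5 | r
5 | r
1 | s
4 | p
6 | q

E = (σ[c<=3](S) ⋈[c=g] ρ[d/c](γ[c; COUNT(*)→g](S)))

Row counts bottom-up:
  S → 6
  σ[c<=3](S) → 1
  S → 6
  γ[c; COUNT(*)→g](S) → 4
  ρ[d/c](γ[c; COUNT(*)→g](S)) → 4
  (σ[c<=3](S) ⋈[c=g] ρ[d/c](γ[c; COUNT(*)→g](S))) → 3

|E| = 3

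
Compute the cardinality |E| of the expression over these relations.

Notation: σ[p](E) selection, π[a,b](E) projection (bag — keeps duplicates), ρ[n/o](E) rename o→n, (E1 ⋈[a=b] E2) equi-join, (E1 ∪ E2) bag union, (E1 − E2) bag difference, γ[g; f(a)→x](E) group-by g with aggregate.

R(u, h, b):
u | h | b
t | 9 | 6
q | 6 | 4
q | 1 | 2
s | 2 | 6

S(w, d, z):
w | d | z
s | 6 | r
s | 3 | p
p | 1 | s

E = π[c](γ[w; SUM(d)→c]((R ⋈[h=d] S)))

Per-node cardinality:
  R → 4
  S → 3
  (R ⋈[h=d] S) → 2
  γ[w; SUM(d)→c]((R ⋈[h=d] S)) → 2
  π[c](γ[w; SUM(d)→c]((R ⋈[h=d] S))) → 2

|E| = 2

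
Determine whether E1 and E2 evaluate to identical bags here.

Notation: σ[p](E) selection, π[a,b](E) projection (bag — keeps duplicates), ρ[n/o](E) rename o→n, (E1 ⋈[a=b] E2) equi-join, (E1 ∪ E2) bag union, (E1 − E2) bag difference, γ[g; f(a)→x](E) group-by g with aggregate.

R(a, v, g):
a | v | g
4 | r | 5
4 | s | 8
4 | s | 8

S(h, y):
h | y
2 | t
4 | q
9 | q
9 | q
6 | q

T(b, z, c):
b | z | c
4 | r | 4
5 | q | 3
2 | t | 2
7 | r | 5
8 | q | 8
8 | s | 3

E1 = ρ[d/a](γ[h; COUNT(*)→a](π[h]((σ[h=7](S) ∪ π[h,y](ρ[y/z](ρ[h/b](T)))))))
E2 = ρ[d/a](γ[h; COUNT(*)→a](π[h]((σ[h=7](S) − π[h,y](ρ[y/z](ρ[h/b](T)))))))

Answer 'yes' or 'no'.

E1 subexpression sizes:
  S → 5
  σ[h=7](S) → 0
  T → 6
  ρ[h/b](T) → 6
  ρ[y/z](ρ[h/b](T)) → 6
  π[h,y](ρ[y/z](ρ[h/b](T))) → 6
  (σ[h=7](S) ∪ π[h,y](ρ[y/z](ρ[h/b](T)))) → 6
  π[h]((σ[h=7](S) ∪ π[h,y](ρ[y/z](ρ[h/b](T))))) → 6
  γ[h; COUNT(*)→a](π[h]((σ[h=7](S) ∪ π[h,y](ρ[y/z](ρ[h/b](T)))))) → 5
  ρ[d/a](γ[h; COUNT(*)→a](π[h]((σ[h=7](S) ∪ π[h,y](ρ[y/z](ρ[h/b](T))))))) → 5
E2 subexpression sizes:
  S → 5
  σ[h=7](S) → 0
  T → 6
  ρ[h/b](T) → 6
  ρ[y/z](ρ[h/b](T)) → 6
  π[h,y](ρ[y/z](ρ[h/b](T))) → 6
  (σ[h=7](S) − π[h,y](ρ[y/z](ρ[h/b](T)))) → 0
  π[h]((σ[h=7](S) − π[h,y](ρ[y/z](ρ[h/b](T))))) → 0
  γ[h; COUNT(*)→a](π[h]((σ[h=7](S) − π[h,y](ρ[y/z](ρ[h/b](T)))))) → 0
  ρ[d/a](γ[h; COUNT(*)→a](π[h]((σ[h=7](S) − π[h,y](ρ[y/z](ρ[h/b](T))))))) → 0

E1 result:
h | d
2 | 1
4 | 1
5 | 1
7 | 1
8 | 2
E2 result:
h | d
(0 rows)
Witness: (7, 1) appears 1× in E1 but 0× in E2.

no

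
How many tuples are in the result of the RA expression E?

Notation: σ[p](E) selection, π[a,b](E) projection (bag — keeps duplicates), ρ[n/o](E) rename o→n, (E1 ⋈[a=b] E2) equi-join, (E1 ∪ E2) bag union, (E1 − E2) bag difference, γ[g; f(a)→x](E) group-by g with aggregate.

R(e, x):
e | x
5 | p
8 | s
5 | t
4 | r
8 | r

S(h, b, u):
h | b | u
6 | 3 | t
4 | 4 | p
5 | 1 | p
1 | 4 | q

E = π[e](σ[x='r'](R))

Per-node cardinality:
  R → 5
  σ[x='r'](R) → 2
  π[e](σ[x='r'](R)) → 2

|E| = 2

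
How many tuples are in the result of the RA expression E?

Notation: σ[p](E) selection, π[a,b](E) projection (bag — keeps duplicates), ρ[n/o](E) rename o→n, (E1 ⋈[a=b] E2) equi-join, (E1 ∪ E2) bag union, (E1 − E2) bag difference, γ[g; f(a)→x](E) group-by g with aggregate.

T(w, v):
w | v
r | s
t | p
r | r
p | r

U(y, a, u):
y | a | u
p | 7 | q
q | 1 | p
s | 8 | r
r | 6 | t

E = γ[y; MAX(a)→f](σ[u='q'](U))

Row counts bottom-up:
  U → 4
  σ[u='q'](U) → 1
  γ[y; MAX(a)→f](σ[u='q'](U)) → 1

|E| = 1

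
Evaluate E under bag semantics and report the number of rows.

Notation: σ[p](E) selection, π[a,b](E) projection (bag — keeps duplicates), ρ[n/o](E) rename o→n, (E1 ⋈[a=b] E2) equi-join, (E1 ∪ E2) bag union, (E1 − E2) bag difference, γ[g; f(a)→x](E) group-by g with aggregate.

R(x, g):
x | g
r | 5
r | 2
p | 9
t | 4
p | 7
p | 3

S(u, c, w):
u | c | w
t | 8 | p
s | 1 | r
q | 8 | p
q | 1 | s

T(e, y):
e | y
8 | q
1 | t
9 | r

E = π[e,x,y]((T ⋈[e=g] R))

Subexpression sizes:
  T → 3
  R → 6
  (T ⋈[e=g] R) → 1
  π[e,x,y]((T ⋈[e=g] R)) → 1

|E| = 1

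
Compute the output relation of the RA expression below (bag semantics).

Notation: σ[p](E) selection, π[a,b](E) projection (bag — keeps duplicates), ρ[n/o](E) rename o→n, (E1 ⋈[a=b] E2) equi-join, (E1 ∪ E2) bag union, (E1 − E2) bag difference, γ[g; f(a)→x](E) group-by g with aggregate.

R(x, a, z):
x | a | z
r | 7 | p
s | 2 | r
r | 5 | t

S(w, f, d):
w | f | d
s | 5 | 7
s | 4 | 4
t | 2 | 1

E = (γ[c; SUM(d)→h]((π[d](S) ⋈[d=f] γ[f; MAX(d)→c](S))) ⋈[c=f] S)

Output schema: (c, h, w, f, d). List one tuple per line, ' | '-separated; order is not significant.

Subexpression sizes:
  S → 3
  π[d](S) → 3
  S → 3
  γ[f; MAX(d)→c](S) → 3
  (π[d](S) ⋈[d=f] γ[f; MAX(d)→c](S)) → 1
  γ[c; SUM(d)→h]((π[d](S) ⋈[d=f] γ[f; MAX(d)→c](S))) → 1
  S → 3
  (γ[c; SUM(d)→h]((π[d](S) ⋈[d=f] γ[f; MAX(d)→c](S))) ⋈[c=f] S) → 1

== RESULT ==
c | h | w | f | d
4 | 4 | s | 4 | 4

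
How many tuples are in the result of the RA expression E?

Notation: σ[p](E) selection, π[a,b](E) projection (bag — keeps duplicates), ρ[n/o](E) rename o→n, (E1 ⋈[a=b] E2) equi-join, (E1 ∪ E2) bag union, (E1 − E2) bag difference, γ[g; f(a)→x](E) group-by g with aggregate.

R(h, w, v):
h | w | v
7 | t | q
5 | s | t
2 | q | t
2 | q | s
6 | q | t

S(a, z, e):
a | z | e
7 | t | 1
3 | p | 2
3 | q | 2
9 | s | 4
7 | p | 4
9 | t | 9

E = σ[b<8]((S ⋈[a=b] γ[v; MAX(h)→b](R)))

Subexpression sizes:
  S → 6
  R → 5
  γ[v; MAX(h)→b](R) → 3
  (S ⋈[a=b] γ[v; MAX(h)→b](R)) → 2
  σ[b<8]((S ⋈[a=b] γ[v; MAX(h)→b](R))) → 2

|E| = 2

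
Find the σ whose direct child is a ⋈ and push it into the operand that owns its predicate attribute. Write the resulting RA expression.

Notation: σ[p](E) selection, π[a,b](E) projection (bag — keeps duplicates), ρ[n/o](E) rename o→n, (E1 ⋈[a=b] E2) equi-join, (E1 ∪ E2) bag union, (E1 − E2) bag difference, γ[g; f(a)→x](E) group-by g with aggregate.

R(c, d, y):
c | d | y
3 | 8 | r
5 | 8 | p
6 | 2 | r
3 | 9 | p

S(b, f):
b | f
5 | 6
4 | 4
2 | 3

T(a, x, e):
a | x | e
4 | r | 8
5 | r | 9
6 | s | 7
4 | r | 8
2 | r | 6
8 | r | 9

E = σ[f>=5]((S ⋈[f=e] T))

σ filters on f, owned by the left side.
E' = (σ[f>=5](S) ⋈[f=e] T)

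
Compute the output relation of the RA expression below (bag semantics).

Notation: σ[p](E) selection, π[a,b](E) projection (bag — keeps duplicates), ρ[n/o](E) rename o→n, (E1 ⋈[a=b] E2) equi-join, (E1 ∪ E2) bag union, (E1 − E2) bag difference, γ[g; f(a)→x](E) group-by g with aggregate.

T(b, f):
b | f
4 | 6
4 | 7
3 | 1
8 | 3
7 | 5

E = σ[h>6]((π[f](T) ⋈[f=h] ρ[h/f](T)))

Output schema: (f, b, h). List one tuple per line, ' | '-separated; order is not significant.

Stepwise |·|:
  T → 5
  π[f](T) → 5
  T → 5
  ρ[h/f](T) → 5
  (π[f](T) ⋈[f=h] ρ[h/f](T)) → 5
  σ[h>6]((π[f](T) ⋈[f=h] ρ[h/f](T))) → 1

== RESULT ==
f | b | h
7 | 4 | 7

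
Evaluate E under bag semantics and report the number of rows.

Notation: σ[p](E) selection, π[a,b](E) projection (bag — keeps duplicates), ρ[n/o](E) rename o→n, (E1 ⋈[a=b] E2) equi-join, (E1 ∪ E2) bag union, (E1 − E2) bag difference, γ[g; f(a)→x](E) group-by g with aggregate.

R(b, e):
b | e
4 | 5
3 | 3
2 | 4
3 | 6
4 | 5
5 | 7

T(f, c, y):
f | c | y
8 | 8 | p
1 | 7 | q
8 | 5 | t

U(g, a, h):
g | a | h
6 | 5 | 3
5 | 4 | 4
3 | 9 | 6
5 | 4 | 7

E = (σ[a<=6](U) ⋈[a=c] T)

Per-node cardinality:
  U → 4
  σ[a<=6](U) → 3
  T → 3
  (σ[a<=6](U) ⋈[a=c] T) → 1

|E| = 1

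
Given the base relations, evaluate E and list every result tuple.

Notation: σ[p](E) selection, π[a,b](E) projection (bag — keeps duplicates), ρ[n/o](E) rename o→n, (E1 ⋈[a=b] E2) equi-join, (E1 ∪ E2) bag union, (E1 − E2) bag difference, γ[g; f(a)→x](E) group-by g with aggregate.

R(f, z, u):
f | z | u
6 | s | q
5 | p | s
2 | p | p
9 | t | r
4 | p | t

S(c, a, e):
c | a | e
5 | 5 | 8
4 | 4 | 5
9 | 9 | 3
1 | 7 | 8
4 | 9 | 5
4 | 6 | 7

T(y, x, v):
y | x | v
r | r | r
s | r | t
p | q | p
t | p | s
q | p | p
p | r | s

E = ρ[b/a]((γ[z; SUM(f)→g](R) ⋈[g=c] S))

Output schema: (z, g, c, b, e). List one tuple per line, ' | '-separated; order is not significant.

Stepwise |·|:
  R → 5
  γ[z; SUM(f)→g](R) → 3
  S → 6
  (γ[z; SUM(f)→g](R) ⋈[g=c] S) → 1
  ρ[b/a]((γ[z; SUM(f)→g](R) ⋈[g=c] S)) → 1

== RESULT ==
z | g | c | b | e
t | 9 | 9 | 9 | 3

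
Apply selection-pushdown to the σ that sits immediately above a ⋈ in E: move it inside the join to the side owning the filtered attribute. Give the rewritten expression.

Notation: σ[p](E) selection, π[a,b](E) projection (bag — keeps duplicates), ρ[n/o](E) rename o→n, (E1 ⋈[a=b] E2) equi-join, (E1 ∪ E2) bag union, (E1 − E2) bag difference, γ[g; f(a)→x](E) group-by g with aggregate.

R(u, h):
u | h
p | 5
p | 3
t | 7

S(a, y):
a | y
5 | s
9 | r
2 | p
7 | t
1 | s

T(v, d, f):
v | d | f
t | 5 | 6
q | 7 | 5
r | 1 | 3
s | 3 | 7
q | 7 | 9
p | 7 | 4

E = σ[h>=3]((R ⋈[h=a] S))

σ filters on h, owned by the left side.
E' = (σ[h>=3](R) ⋈[h=a] S)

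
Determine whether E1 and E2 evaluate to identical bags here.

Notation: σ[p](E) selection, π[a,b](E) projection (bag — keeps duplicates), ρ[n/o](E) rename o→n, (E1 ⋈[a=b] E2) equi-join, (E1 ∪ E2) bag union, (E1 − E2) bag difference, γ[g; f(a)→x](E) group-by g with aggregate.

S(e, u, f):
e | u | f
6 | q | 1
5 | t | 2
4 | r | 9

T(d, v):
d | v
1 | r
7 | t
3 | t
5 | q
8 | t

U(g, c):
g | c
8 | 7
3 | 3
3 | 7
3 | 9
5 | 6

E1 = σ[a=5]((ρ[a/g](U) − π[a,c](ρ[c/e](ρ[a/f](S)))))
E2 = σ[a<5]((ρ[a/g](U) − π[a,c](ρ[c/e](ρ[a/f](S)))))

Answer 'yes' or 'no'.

E1 subexpression sizes:
  U → 5
  ρ[a/g](U) → 5
  S → 3
  ρ[a/f](S) → 3
  ρ[c/e](ρ[a/f](S)) → 3
  π[a,c](ρ[c/e](ρ[a/f](S))) → 3
  (ρ[a/g](U) − π[a,c](ρ[c/e](ρ[a/f](S)))) → 5
  σ[a=5]((ρ[a/g](U) − π[a,c](ρ[c/e](ρ[a/f](S))))) → 1
E2 subexpression sizes:
  U → 5
  ρ[a/g](U) → 5
  S → 3
  ρ[a/f](S) → 3
  ρ[c/e](ρ[a/f](S)) → 3
  π[a,c](ρ[c/e](ρ[a/f](S))) → 3
  (ρ[a/g](U) − π[a,c](ρ[c/e](ρ[a/f](S)))) → 5
  σ[a<5]((ρ[a/g](U) − π[a,c](ρ[c/e](ρ[a/f](S))))) → 3

E1 result:
a | c
5 | 6
E2 result:
a | c
3 | 3
3 | 7
3 | 9
Witness: (3, 7) appears 0× in E1 but 1× in E2.

no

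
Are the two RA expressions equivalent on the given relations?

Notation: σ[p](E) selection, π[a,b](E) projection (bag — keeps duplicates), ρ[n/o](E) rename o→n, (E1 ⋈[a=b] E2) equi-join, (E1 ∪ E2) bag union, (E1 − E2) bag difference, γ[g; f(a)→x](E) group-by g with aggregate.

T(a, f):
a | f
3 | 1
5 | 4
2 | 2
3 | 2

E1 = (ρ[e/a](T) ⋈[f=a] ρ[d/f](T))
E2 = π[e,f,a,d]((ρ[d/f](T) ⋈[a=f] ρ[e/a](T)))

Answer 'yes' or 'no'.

E1 per-node cardinality:
  T → 4
  ρ[e/a](T) → 4
  T → 4
  ρ[d/f](T) → 4
  (ρ[e/a](T) ⋈[f=a] ρ[d/f](T)) → 2
E2 per-node cardinality:
  T → 4
  ρ[d/f](T) → 4
  T → 4
  ρ[e/a](T) → 4
  (ρ[d/f](T) ⋈[a=f] ρ[e/a](T)) → 2
  π[e,f,a,d]((ρ[d/f](T) ⋈[a=f] ρ[e/a](T))) → 2

E1 and E2 produce the same multiset:
e | f | a | d
2 | 2 | 2 | 2
3 | 2 | 2 | 2

yes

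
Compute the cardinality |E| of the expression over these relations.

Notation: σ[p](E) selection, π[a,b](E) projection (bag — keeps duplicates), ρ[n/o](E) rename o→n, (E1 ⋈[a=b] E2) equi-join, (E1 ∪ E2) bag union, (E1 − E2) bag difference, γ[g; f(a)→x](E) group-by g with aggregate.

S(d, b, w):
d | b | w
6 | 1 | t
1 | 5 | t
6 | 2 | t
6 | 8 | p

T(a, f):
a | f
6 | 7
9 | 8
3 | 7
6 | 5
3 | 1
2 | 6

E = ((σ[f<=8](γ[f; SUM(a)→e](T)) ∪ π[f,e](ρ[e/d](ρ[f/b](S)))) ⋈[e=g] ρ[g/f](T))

Row counts bottom-up:
  T → 6
  γ[f; SUM(a)→e](T) → 5
  σ[f<=8](γ[f; SUM(a)→e](T)) → 5
  S → 4
  ρ[f/b](S) → 4
  ρ[e/d](ρ[f/b](S)) → 4
  π[f,e](ρ[e/d](ρ[f/b](S))) → 4
  (σ[f<=8](γ[f; SUM(a)→e](T)) ∪ π[f,e](ρ[e/d](ρ[f/b](S)))) → 9
  T → 6
  ρ[g/f](T) → 6
  ((σ[f<=8](γ[f; SUM(a)→e](T)) ∪ π[f,e](ρ[e/d](ρ[f/b](S)))) ⋈[e=g] ρ[g/f](T)) → 5

|E| = 5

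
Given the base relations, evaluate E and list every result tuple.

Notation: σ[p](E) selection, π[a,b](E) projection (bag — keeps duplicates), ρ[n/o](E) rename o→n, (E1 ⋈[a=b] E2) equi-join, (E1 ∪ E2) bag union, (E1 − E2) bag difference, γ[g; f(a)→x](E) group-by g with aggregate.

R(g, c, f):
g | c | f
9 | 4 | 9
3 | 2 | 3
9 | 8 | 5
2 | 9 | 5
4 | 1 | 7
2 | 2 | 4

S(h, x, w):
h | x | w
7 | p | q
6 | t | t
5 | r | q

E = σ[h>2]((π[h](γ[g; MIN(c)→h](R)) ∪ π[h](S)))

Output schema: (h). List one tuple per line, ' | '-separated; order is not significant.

Subexpression sizes:
  R → 6
  γ[g; MIN(c)→h](R) → 4
  π[h](γ[g; MIN(c)→h](R)) → 4
  S → 3
  π[h](S) → 3
  (π[h](γ[g; MIN(c)→h](R)) ∪ π[h](S)) → 7
  σ[h>2]((π[h](γ[g; MIN(c)→h](R)) ∪ π[h](S))) → 4

== RESULT ==
h
4
5
6
7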